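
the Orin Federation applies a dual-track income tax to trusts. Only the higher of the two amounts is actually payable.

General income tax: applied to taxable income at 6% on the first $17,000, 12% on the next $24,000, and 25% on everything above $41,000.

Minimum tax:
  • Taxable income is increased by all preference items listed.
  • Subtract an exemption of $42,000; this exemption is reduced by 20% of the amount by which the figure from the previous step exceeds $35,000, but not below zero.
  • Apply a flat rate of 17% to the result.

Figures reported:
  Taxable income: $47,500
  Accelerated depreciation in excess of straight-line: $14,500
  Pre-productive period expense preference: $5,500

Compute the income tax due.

General income tax:
  $17,000 × 6% = $1,020
  $24,000 × 12% = $2,880
  $6,500 × 25% = $1,625
  → $5,525

Minimum tax:
  Adjusted income: $47,500 + $14,500 + $5,500 = $67,500
  Exemption: $42,000 − 20% × ($67,500 − $35,000) = $42,000 − $6,500 = $35,500
  Base: $67,500 − $35,500 = $32,000
  $32,000 × 17% = $5,440

$5,525 > $5,440, so the general income tax governs.

$5,525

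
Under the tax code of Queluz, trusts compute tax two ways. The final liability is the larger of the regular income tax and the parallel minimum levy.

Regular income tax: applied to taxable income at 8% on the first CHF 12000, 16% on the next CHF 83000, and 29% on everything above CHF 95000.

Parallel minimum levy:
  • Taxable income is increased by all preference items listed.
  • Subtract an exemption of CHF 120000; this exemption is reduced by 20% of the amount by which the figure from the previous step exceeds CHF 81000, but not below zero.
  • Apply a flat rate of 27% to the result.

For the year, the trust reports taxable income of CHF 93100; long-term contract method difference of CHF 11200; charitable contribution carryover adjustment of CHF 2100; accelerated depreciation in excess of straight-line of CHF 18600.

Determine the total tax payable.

CHF 13936

Parallel minimum levy:
  Adjusted income: CHF 93100 + CHF 11200 + CHF 2100 + CHF 18600 = CHF 125000
  Exemption: CHF 120000 − 20% × (CHF 125000 − CHF 81000) = CHF 120000 − CHF 8800 = CHF 111200
  Base: CHF 125000 − CHF 111200 = CHF 13800
  CHF 13800 × 27% = CHF 3726

Regular income tax:
  CHF 12000 × 8% = CHF 960
  CHF 81100 × 16% = CHF 12976
  → CHF 13936

CHF 13936 > CHF 3726, so the regular income tax governs.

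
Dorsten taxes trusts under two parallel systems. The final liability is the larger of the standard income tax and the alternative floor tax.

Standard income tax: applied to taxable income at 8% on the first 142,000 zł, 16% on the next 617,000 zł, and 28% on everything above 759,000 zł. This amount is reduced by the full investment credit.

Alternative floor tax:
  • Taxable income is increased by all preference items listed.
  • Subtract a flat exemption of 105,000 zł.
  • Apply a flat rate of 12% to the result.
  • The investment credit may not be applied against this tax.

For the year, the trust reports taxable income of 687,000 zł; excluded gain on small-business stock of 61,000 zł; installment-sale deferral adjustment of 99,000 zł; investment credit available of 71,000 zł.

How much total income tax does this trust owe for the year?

89,040 zł

Standard income tax:
  142,000 zł × 8% = 11,360 zł
  545,000 zł × 16% = 87,200 zł
  → 98,560 zł
  Less investment credit 71,000 zł → 27,560 zł

Alternative floor tax:
  Adjusted income: 687,000 zł + 61,000 zł + 99,000 zł = 847,000 zł
  Less exemption 105,000 zł → base 742,000 zł
  742,000 zł × 12% = 89,040 zł

89,040 zł > 27,560 zł, so the alternative floor tax is the binding amount.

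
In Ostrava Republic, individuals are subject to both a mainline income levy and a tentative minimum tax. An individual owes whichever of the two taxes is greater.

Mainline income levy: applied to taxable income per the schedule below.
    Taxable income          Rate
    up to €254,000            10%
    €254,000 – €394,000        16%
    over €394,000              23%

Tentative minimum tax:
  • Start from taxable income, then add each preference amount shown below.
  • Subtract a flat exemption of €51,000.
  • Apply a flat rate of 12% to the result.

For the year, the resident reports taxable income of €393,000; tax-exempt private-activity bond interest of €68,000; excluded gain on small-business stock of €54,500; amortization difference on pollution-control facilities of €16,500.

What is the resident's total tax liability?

€57,720

Mainline income levy:
  €254,000 × 10% = €25,400
  €139,000 × 16% = €22,240
  → €47,640

Tentative minimum tax:
  Adjusted income: €393,000 + €68,000 + €54,500 + €16,500 = €532,000
  Less exemption €51,000 → base €481,000
  €481,000 × 12% = €57,720

€57,720 > €47,640, so the tentative minimum tax is the binding amount.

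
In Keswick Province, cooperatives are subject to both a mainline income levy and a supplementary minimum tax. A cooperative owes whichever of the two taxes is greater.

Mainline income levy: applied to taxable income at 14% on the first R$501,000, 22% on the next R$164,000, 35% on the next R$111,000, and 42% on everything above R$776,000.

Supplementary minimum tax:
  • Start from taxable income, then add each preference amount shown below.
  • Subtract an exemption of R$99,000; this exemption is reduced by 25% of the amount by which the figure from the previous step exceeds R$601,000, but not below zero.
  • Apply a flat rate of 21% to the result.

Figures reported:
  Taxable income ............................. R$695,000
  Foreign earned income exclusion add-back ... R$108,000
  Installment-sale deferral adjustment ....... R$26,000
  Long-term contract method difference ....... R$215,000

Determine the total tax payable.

R$219,240

Supplementary minimum tax:
  Adjusted income: R$695,000 + R$108,000 + R$26,000 + R$215,000 = R$1,044,000
  Exemption: 25% × (R$1,044,000 − R$601,000) = R$110,750 ≥ R$99,000, so the exemption is fully phased out
  Base: R$1,044,000 − R$0 = R$1,044,000
  R$1,044,000 × 21% = R$219,240

Mainline income levy:
  R$501,000 × 14% = R$70,140
  R$164,000 × 22% = R$36,080
  R$30,000 × 35% = R$10,500
  → R$116,720

R$219,240 > R$116,720, so the supplementary minimum tax is the binding amount.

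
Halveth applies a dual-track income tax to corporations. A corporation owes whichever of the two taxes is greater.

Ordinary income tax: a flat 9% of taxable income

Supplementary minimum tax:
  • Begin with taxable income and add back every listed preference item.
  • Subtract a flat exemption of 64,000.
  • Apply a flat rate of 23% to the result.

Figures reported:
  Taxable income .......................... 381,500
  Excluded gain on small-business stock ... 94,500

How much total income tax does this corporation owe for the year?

Supplementary minimum tax:
  Adjusted income: 381,500 + 94,500 = 476,000
  Less exemption 64,000 → base 412,000
  412,000 × 23% = 94,760

Ordinary income tax:
  381,500 × 9% = 34,335

94,760 > 34,335, so the supplementary minimum tax is the binding amount.

94,760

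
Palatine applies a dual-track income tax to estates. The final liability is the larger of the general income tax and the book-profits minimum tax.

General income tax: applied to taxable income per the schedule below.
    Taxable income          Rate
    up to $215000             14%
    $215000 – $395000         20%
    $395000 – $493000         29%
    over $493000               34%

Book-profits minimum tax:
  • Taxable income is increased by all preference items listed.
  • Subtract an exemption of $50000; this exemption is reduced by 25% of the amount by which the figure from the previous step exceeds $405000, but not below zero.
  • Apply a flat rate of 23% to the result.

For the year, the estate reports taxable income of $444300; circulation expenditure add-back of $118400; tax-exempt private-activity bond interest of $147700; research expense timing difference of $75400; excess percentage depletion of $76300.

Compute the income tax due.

$198283

General income tax:
  $215000 × 14% = $30100
  $180000 × 20% = $36000
  $49300 × 29% = $14297
  → $80397

Book-profits minimum tax:
  Adjusted income: $444300 + $118400 + $147700 + $75400 + $76300 = $862100
  Exemption: 25% × ($862100 − $405000) = $114275 ≥ $50000, so the exemption is fully phased out
  Base: $862100 − $0 = $862100
  $862100 × 23% = $198283

$198283 > $80397, so the book-profits minimum tax is the binding amount.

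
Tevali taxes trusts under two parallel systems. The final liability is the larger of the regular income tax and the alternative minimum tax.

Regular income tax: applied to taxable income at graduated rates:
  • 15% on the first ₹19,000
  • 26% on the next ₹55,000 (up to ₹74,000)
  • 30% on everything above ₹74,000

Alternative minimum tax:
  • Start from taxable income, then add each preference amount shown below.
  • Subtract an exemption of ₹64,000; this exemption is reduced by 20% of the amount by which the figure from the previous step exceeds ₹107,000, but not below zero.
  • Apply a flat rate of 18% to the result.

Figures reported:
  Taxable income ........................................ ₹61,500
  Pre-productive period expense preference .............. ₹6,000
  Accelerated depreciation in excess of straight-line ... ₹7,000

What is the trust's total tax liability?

₹13,900

Alternative minimum tax:
  Adjusted income: ₹61,500 + ₹6,000 + ₹7,000 = ₹74,500
  Exemption: ₹74,500 ≤ ₹107,000, so full ₹64,000 applies
  Base: ₹74,500 − ₹64,000 = ₹10,500
  ₹10,500 × 18% = ₹1,890

Regular income tax:
  ₹19,000 × 15% = ₹2,850
  ₹42,500 × 26% = ₹11,050
  → ₹13,900

₹13,900 > ₹1,890, so the regular income tax governs.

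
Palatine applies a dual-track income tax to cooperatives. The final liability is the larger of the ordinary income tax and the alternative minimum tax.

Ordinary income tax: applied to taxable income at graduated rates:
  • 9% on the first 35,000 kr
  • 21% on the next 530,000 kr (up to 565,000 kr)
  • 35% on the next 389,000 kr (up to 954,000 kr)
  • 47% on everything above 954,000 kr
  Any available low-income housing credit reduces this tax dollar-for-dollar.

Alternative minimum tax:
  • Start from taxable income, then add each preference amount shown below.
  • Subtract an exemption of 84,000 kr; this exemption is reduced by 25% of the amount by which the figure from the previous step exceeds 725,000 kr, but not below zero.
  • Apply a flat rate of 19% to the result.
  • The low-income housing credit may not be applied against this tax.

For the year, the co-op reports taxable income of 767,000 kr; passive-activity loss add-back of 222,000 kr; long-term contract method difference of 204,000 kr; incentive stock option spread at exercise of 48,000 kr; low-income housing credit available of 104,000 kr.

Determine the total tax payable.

Ordinary income tax:
  35,000 kr × 9% = 3,150 kr
  530,000 kr × 21% = 111,300 kr
  202,000 kr × 35% = 70,700 kr
  → 185,150 kr
  Less low-income housing credit 104,000 kr → 81,150 kr

Alternative minimum tax:
  Adjusted income: 767,000 kr + 222,000 kr + 204,000 kr + 48,000 kr = 1,241,000 kr
  Exemption: 25% × (1,241,000 kr − 725,000 kr) = 129,000 kr ≥ 84,000 kr, so the exemption is fully phased out
  Base: 1,241,000 kr − 0 kr = 1,241,000 kr
  1,241,000 kr × 19% = 235,790 kr

235,790 kr > 81,150 kr, so the alternative minimum tax is the binding amount.

235,790 kr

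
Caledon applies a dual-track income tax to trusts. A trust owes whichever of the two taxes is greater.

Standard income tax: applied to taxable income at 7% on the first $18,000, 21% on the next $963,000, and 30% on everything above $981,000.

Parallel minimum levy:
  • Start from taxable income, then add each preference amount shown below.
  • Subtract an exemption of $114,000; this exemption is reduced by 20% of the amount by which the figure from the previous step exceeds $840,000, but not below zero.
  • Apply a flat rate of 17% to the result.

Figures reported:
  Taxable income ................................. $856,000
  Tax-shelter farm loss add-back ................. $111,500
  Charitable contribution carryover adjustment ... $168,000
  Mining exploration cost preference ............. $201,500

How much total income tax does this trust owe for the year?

$224,808

Standard income tax:
  $18,000 × 7% = $1,260
  $838,000 × 21% = $175,980
  → $177,240

Parallel minimum levy:
  Adjusted income: $856,000 + $111,500 + $168,000 + $201,500 = $1,337,000
  Exemption: $114,000 − 20% × ($1,337,000 − $840,000) = $114,000 − $99,400 = $14,600
  Base: $1,337,000 − $14,600 = $1,322,400
  $1,322,400 × 17% = $224,808

$224,808 > $177,240, so the parallel minimum levy is the binding amount.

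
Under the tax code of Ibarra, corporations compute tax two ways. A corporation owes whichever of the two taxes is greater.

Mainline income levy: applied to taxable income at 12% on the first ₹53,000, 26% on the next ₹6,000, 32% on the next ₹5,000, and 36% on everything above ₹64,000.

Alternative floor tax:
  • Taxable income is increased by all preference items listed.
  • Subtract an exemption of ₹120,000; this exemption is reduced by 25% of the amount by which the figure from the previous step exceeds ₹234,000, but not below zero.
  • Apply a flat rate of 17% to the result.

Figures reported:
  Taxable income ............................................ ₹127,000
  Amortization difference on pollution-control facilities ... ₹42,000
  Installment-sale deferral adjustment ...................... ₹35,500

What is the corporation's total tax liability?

₹32,200

Mainline income levy:
  ₹53,000 × 12% = ₹6,360
  ₹6,000 × 26% = ₹1,560
  ₹5,000 × 32% = ₹1,600
  ₹63,000 × 36% = ₹22,680
  → ₹32,200

Alternative floor tax:
  Adjusted income: ₹127,000 + ₹42,000 + ₹35,500 = ₹204,500
  Exemption: ₹204,500 ≤ ₹234,000, so full ₹120,000 applies
  Base: ₹204,500 − ₹120,000 = ₹84,500
  ₹84,500 × 17% = ₹14,365

₹32,200 > ₹14,365, so the mainline income levy governs.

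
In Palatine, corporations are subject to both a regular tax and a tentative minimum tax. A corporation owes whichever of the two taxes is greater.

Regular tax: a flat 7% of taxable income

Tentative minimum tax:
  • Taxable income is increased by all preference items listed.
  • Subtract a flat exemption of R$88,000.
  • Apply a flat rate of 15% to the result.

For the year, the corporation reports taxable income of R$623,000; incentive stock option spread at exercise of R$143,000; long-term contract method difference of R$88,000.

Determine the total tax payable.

R$114,900

Tentative minimum tax:
  Adjusted income: R$623,000 + R$143,000 + R$88,000 = R$854,000
  Less exemption R$88,000 → base R$766,000
  R$766,000 × 15% = R$114,900

Regular tax:
  R$623,000 × 7% = R$43,610

R$114,900 > R$43,610, so the tentative minimum tax is the binding amount.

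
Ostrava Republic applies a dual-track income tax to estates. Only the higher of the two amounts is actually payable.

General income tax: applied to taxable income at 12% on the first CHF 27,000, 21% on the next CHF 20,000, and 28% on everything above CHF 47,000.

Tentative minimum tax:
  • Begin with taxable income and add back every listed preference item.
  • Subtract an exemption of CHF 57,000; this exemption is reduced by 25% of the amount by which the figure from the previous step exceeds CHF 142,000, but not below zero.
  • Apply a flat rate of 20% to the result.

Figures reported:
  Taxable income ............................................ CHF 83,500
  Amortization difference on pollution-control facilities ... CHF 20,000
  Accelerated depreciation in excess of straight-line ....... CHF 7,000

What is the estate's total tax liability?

Tentative minimum tax:
  Adjusted income: CHF 83,500 + CHF 20,000 + CHF 7,000 = CHF 110,500
  Exemption: CHF 110,500 ≤ CHF 142,000, so full CHF 57,000 applies
  Base: CHF 110,500 − CHF 57,000 = CHF 53,500
  CHF 53,500 × 20% = CHF 10,700

General income tax:
  CHF 27,000 × 12% = CHF 3,240
  CHF 20,000 × 21% = CHF 4,200
  CHF 36,500 × 28% = CHF 10,220
  → CHF 17,660

CHF 17,660 > CHF 10,700, so the general income tax governs.

CHF 17,660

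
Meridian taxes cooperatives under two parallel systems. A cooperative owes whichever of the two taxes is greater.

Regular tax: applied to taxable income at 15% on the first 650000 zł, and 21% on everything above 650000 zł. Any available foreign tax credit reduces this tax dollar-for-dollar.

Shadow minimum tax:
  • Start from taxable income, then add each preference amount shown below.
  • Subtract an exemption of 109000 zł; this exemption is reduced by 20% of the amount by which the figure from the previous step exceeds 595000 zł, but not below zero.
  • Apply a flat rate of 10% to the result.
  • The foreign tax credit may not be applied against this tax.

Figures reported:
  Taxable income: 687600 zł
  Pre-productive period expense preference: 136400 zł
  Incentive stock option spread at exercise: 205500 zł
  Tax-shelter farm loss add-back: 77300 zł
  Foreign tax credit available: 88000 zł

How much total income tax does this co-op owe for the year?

110016 zł

Regular tax:
  650000 zł × 15% = 97500 zł
  37600 zł × 21% = 7896 zł
  → 105396 zł
  Less foreign tax credit 88000 zł → 17396 zł

Shadow minimum tax:
  Adjusted income: 687600 zł + 136400 zł + 205500 zł + 77300 zł = 1106800 zł
  Exemption: 109000 zł − 20% × (1106800 zł − 595000 zł) = 109000 zł − 102360 zł = 6640 zł
  Base: 1106800 zł − 6640 zł = 1100160 zł
  1100160 zł × 10% = 110016 zł

110016 zł > 17396 zł, so the shadow minimum tax is the binding amount.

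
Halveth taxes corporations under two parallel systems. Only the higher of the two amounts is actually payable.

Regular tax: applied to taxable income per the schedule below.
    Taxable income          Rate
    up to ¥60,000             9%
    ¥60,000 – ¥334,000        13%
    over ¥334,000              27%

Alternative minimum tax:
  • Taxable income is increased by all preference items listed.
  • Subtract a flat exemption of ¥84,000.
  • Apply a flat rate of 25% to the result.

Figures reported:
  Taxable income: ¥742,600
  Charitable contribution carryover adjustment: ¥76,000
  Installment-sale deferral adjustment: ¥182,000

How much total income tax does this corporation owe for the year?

Alternative minimum tax:
  Adjusted income: ¥742,600 + ¥76,000 + ¥182,000 = ¥1,000,600
  Less exemption ¥84,000 → base ¥916,600
  ¥916,600 × 25% = ¥229,150

Regular tax:
  ¥60,000 × 9% = ¥5,400
  ¥274,000 × 13% = ¥35,620
  ¥408,600 × 27% = ¥110,322
  → ¥151,342

¥229,150 > ¥151,342, so the alternative minimum tax is the binding amount.

¥229,150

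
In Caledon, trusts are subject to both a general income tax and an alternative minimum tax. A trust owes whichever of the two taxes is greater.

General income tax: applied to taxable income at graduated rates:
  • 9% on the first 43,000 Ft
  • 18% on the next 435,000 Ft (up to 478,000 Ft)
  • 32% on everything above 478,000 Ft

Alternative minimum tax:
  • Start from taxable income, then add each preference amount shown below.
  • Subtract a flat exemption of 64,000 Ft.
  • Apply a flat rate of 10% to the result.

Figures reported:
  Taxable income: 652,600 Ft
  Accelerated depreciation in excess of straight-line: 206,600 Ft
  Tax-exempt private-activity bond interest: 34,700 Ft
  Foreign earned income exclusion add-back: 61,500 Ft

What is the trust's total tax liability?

138,042 Ft

Alternative minimum tax:
  Adjusted income: 652,600 Ft + 206,600 Ft + 34,700 Ft + 61,500 Ft = 955,400 Ft
  Less exemption 64,000 Ft → base 891,400 Ft
  891,400 Ft × 10% = 89,140 Ft

General income tax:
  43,000 Ft × 9% = 3,870 Ft
  435,000 Ft × 18% = 78,300 Ft
  174,600 Ft × 32% = 55,872 Ft
  → 138,042 Ft

138,042 Ft > 89,140 Ft, so the general income tax governs.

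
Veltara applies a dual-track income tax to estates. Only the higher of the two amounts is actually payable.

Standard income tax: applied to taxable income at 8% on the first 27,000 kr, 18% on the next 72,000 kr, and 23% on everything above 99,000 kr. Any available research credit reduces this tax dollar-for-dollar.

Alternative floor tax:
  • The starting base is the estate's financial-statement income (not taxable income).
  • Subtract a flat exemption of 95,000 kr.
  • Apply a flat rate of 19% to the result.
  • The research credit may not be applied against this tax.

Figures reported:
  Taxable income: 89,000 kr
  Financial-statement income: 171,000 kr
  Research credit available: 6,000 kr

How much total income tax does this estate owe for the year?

14,440 kr

Alternative floor tax:
  Base (financial-statement income): 171,000 kr
  Less exemption 95,000 kr → base 76,000 kr
  76,000 kr × 19% = 14,440 kr

Standard income tax:
  27,000 kr × 8% = 2,160 kr
  62,000 kr × 18% = 11,160 kr
  → 13,320 kr
  Less research credit 6,000 kr → 7,320 kr

14,440 kr > 7,320 kr, so the alternative floor tax is the binding amount.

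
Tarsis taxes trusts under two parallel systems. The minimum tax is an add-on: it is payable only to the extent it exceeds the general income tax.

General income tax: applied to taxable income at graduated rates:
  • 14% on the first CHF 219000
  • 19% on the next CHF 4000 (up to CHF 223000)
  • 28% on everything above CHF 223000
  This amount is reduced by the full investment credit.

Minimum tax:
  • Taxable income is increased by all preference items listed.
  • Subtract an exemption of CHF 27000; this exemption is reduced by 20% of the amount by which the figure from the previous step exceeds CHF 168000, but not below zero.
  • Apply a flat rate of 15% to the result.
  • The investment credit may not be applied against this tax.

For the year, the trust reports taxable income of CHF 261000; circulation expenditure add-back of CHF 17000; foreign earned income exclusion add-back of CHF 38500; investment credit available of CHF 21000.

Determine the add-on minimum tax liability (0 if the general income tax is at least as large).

General income tax:
  CHF 219000 × 14% = CHF 30660
  CHF 4000 × 19% = CHF 760
  CHF 38000 × 28% = CHF 10640
  → CHF 42060
  Less investment credit CHF 21000 → CHF 21060

Minimum tax:
  Adjusted income: CHF 261000 + CHF 17000 + CHF 38500 = CHF 316500
  Exemption: 20% × (CHF 316500 − CHF 168000) = CHF 29700 ≥ CHF 27000, so the exemption is fully phased out
  Base: CHF 316500 − CHF 0 = CHF 316500
  CHF 316500 × 15% = CHF 47475

Excess of minimum tax over general income tax: CHF 47475 − CHF 21060 = CHF 26415.

CHF 26415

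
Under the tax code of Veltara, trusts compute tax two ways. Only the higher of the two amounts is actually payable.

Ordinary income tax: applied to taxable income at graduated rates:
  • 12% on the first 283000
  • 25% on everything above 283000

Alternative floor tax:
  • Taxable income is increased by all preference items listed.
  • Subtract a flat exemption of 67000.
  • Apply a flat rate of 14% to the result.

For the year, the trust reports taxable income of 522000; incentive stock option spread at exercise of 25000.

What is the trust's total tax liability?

Alternative floor tax:
  Adjusted income: 522000 + 25000 = 547000
  Less exemption 67000 → base 480000
  480000 × 14% = 67200

Ordinary income tax:
  283000 × 12% = 33960
  239000 × 25% = 59750
  → 93710

93710 > 67200, so the ordinary income tax governs.

93710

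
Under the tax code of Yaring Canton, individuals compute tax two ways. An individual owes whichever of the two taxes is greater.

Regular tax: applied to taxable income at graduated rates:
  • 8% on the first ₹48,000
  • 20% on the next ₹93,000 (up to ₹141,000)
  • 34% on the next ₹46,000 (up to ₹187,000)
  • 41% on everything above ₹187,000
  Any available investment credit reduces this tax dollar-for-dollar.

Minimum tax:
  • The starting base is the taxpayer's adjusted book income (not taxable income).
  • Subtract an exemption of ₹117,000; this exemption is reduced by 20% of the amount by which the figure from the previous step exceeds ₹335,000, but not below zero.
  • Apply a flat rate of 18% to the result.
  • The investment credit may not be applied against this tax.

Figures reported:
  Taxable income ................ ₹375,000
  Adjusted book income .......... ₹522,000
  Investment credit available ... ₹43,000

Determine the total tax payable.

Regular tax:
  ₹48,000 × 8% = ₹3,840
  ₹93,000 × 20% = ₹18,600
  ₹46,000 × 34% = ₹15,640
  ₹188,000 × 41% = ₹77,080
  → ₹115,160
  Less investment credit ₹43,000 → ₹72,160

Minimum tax:
  Base (adjusted book income): ₹522,000
  Exemption: ₹117,000 − 20% × (₹522,000 − ₹335,000) = ₹117,000 − ₹37,400 = ₹79,600
  Base: ₹522,000 − ₹79,600 = ₹442,400
  ₹442,400 × 18% = ₹79,632

₹79,632 > ₹72,160, so the minimum tax is the binding amount.

₹79,632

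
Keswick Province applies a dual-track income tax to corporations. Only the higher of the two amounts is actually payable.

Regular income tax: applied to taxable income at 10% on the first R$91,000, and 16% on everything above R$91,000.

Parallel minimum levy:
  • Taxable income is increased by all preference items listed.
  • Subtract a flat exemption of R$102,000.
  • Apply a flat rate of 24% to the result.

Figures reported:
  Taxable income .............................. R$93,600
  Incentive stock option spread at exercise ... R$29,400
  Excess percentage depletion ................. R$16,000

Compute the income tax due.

R$9,516

Regular income tax:
  R$91,000 × 10% = R$9,100
  R$2,600 × 16% = R$416
  → R$9,516

Parallel minimum levy:
  Adjusted income: R$93,600 + R$29,400 + R$16,000 = R$139,000
  Less exemption R$102,000 → base R$37,000
  R$37,000 × 24% = R$8,880

R$9,516 > R$8,880, so the regular income tax governs.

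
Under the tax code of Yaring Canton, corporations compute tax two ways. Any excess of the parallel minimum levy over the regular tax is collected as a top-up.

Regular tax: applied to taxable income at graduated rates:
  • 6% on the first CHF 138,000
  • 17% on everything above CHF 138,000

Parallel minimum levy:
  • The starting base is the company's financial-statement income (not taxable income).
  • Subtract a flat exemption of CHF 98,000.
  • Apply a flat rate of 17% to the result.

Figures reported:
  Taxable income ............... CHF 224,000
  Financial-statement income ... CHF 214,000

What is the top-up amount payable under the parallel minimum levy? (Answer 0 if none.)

CHF 0

Regular tax:
  CHF 138,000 × 6% = CHF 8,280
  CHF 86,000 × 17% = CHF 14,620
  → CHF 22,900

Parallel minimum levy:
  Base (financial-statement income): CHF 214,000
  Less exemption CHF 98,000 → base CHF 116,000
  CHF 116,000 × 17% = CHF 19,720

CHF 19,720 ≤ CHF 22,900, so no add-on is due.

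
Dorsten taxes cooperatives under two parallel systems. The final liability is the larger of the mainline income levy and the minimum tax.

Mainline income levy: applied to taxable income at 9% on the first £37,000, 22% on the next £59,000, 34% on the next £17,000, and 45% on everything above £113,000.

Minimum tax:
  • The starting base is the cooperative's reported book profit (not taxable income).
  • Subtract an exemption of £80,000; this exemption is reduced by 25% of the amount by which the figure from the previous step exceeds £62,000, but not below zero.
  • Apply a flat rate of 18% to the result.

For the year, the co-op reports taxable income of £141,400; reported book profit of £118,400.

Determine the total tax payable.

£34,870

Mainline income levy:
  £37,000 × 9% = £3,330
  £59,000 × 22% = £12,980
  £17,000 × 34% = £5,780
  £28,400 × 45% = £12,780
  → £34,870

Minimum tax:
  Base (reported book profit): £118,400
  Exemption: £80,000 − 25% × (£118,400 − £62,000) = £80,000 − £14,100 = £65,900
  Base: £118,400 − £65,900 = £52,500
  £52,500 × 18% = £9,450

£34,870 > £9,450, so the mainline income levy governs.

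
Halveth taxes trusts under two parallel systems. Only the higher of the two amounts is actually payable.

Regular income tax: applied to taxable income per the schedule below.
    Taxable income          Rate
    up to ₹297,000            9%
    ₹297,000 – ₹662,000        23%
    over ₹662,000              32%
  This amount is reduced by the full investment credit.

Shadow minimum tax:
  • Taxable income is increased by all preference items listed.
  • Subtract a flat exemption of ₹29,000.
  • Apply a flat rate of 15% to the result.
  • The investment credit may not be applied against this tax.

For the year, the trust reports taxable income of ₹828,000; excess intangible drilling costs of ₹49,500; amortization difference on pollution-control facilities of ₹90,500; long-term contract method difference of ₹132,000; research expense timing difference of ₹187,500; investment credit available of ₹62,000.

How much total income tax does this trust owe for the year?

₹188,775

Regular income tax:
  ₹297,000 × 9% = ₹26,730
  ₹365,000 × 23% = ₹83,950
  ₹166,000 × 32% = ₹53,120
  → ₹163,800
  Less investment credit ₹62,000 → ₹101,800

Shadow minimum tax:
  Adjusted income: ₹828,000 + ₹49,500 + ₹90,500 + ₹132,000 + ₹187,500 = ₹1,287,500
  Less exemption ₹29,000 → base ₹1,258,500
  ₹1,258,500 × 15% = ₹188,775

₹188,775 > ₹101,800, so the shadow minimum tax is the binding amount.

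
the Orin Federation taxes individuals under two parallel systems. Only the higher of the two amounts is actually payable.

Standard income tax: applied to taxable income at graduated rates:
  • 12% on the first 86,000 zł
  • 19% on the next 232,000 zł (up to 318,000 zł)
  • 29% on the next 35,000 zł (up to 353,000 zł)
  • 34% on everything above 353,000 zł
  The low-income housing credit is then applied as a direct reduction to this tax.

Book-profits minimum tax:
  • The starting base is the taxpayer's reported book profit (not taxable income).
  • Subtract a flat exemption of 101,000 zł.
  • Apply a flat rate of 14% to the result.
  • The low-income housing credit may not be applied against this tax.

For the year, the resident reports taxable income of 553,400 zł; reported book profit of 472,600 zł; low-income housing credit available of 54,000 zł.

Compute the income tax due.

78,686 zł

Book-profits minimum tax:
  Base (reported book profit): 472,600 zł
  Less exemption 101,000 zł → base 371,600 zł
  371,600 zł × 14% = 52,024 zł

Standard income tax:
  86,000 zł × 12% = 10,320 zł
  232,000 zł × 19% = 44,080 zł
  35,000 zł × 29% = 10,150 zł
  200,400 zł × 34% = 68,136 zł
  → 132,686 zł
  Less low-income housing credit 54,000 zł → 78,686 zł

78,686 zł > 52,024 zł, so the standard income tax governs.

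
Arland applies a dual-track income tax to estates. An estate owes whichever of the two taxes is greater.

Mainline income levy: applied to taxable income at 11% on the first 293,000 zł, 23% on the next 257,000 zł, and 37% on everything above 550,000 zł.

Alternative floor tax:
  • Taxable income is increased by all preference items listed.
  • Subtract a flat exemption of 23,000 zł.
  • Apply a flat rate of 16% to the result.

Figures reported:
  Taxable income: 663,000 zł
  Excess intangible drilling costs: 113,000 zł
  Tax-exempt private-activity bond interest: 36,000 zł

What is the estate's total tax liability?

133,150 zł

Alternative floor tax:
  Adjusted income: 663,000 zł + 113,000 zł + 36,000 zł = 812,000 zł
  Less exemption 23,000 zł → base 789,000 zł
  789,000 zł × 16% = 126,240 zł

Mainline income levy:
  293,000 zł × 11% = 32,230 zł
  257,000 zł × 23% = 59,110 zł
  113,000 zł × 37% = 41,810 zł
  → 133,150 zł

133,150 zł > 126,240 zł, so the mainline income levy governs.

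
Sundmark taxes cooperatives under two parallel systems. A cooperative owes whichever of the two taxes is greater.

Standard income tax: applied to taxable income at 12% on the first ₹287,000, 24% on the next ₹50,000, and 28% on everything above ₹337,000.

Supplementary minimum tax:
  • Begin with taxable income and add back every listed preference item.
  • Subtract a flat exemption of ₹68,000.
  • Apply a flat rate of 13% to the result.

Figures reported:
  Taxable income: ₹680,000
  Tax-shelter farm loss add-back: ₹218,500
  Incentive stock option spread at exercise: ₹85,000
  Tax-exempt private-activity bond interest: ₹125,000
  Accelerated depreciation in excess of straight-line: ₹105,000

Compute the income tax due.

₹148,915

Supplementary minimum tax:
  Adjusted income: ₹680,000 + ₹218,500 + ₹85,000 + ₹125,000 + ₹105,000 = ₹1,213,500
  Less exemption ₹68,000 → base ₹1,145,500
  ₹1,145,500 × 13% = ₹148,915

Standard income tax:
  ₹287,000 × 12% = ₹34,440
  ₹50,000 × 24% = ₹12,000
  ₹343,000 × 28% = ₹96,040
  → ₹142,480

₹148,915 > ₹142,480, so the supplementary minimum tax is the binding amount.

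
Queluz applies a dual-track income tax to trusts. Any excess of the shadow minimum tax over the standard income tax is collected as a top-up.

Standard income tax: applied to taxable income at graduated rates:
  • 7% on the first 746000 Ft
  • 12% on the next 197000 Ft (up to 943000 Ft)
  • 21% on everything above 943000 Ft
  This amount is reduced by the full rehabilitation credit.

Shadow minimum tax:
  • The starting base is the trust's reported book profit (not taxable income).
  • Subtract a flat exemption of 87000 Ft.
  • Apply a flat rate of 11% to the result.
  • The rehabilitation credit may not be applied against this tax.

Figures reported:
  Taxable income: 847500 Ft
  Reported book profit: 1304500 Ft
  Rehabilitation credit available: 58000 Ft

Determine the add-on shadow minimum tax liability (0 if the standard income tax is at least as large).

Shadow minimum tax:
  Base (reported book profit): 1304500 Ft
  Less exemption 87000 Ft → base 1217500 Ft
  1217500 Ft × 11% = 133925 Ft

Standard income tax:
  746000 Ft × 7% = 52220 Ft
  101500 Ft × 12% = 12180 Ft
  → 64400 Ft
  Less rehabilitation credit 58000 Ft → 6400 Ft

Excess of shadow minimum tax over standard income tax: 133925 Ft − 6400 Ft = 127525 Ft.

127525 Ft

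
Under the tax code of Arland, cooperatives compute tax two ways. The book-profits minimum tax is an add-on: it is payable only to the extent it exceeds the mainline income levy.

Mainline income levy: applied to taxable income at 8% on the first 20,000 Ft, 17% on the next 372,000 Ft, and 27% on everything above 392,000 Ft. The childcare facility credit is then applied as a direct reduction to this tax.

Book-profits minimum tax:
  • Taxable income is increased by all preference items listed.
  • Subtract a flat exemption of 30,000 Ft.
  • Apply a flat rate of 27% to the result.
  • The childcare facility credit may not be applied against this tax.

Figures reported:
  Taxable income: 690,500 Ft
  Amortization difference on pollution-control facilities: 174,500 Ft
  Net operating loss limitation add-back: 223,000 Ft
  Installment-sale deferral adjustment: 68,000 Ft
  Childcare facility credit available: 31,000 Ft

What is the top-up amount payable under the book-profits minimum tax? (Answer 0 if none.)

189,585 Ft

Book-profits minimum tax:
  Adjusted income: 690,500 Ft + 174,500 Ft + 223,000 Ft + 68,000 Ft = 1,156,000 Ft
  Less exemption 30,000 Ft → base 1,126,000 Ft
  1,126,000 Ft × 27% = 304,020 Ft

Mainline income levy:
  20,000 Ft × 8% = 1,600 Ft
  372,000 Ft × 17% = 63,240 Ft
  298,500 Ft × 27% = 80,595 Ft
  → 145,435 Ft
  Less childcare facility credit 31,000 Ft → 114,435 Ft

Excess of book-profits minimum tax over mainline income levy: 304,020 Ft − 114,435 Ft = 189,585 Ft.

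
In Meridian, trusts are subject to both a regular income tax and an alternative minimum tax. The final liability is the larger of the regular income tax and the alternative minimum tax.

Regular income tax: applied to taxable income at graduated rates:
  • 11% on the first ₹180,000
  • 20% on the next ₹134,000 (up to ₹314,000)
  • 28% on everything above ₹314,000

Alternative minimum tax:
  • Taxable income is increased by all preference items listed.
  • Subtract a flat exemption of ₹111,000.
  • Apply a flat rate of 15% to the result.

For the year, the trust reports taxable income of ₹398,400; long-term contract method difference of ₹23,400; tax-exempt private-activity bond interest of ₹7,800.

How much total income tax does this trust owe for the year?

₹70,232

Regular income tax:
  ₹180,000 × 11% = ₹19,800
  ₹134,000 × 20% = ₹26,800
  ₹84,400 × 28% = ₹23,632
  → ₹70,232

Alternative minimum tax:
  Adjusted income: ₹398,400 + ₹23,400 + ₹7,800 = ₹429,600
  Less exemption ₹111,000 → base ₹318,600
  ₹318,600 × 15% = ₹47,790

₹70,232 > ₹47,790, so the regular income tax governs.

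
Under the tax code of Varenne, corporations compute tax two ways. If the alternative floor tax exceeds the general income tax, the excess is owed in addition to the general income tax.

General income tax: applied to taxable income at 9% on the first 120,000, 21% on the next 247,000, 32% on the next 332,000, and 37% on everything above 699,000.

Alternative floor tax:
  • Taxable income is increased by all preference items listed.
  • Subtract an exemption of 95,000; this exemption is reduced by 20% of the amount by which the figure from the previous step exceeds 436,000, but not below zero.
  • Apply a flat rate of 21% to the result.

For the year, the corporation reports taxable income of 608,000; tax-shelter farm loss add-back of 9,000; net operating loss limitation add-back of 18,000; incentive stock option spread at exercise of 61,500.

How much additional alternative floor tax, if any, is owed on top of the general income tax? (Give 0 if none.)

0

Alternative floor tax:
  Adjusted income: 608,000 + 9,000 + 18,000 + 61,500 = 696,500
  Exemption: 95,000 − 20% × (696,500 − 436,000) = 95,000 − 52,100 = 42,900
  Base: 696,500 − 42,900 = 653,600
  653,600 × 21% = 137,256

General income tax:
  120,000 × 9% = 10,800
  247,000 × 21% = 51,870
  241,000 × 32% = 77,120
  → 139,790

137,256 ≤ 139,790, so no add-on is due.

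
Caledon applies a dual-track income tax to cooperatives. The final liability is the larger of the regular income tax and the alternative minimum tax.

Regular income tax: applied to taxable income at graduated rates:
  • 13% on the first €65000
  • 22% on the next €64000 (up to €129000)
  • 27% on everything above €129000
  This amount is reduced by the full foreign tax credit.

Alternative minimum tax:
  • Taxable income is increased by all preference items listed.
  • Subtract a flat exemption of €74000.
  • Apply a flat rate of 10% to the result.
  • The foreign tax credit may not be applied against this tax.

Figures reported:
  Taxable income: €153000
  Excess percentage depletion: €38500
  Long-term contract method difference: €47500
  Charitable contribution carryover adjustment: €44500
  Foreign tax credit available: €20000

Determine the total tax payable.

Regular income tax:
  €65000 × 13% = €8450
  €64000 × 22% = €14080
  €24000 × 27% = €6480
  → €29010
  Less foreign tax credit €20000 → €9010

Alternative minimum tax:
  Adjusted income: €153000 + €38500 + €47500 + €44500 = €283500
  Less exemption €74000 → base €209500
  €209500 × 10% = €20950

€20950 > €9010, so the alternative minimum tax is the binding amount.

€20950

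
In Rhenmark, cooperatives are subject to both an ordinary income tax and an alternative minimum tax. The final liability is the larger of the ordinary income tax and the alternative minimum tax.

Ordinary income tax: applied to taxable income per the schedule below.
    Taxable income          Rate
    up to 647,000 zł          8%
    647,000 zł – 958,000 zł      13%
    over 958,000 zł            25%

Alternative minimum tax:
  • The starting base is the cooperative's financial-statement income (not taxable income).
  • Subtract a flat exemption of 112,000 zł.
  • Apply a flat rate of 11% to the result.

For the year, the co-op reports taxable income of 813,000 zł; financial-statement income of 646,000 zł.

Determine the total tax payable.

73,340 zł

Alternative minimum tax:
  Base (financial-statement income): 646,000 zł
  Less exemption 112,000 zł → base 534,000 zł
  534,000 zł × 11% = 58,740 zł

Ordinary income tax:
  647,000 zł × 8% = 51,760 zł
  166,000 zł × 13% = 21,580 zł
  → 73,340 zł

73,340 zł > 58,740 zł, so the ordinary income tax governs.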